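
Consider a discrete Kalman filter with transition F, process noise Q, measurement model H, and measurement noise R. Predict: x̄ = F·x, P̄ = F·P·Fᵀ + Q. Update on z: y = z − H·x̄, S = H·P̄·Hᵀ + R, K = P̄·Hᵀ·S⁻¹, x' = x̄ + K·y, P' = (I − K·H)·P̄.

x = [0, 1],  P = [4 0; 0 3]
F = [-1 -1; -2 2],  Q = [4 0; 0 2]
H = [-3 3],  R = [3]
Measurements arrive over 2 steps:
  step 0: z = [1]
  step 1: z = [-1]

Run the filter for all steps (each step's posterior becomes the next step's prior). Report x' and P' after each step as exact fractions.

step 0: x' = [-5/14, 0], P' = [989/112 35/4; 35/4 9]
step 1: x' = [14443/14671, 9630/14671], P' = [48259/14671 43816/14671; 43816/14671 44226/14671]

step 0: x̄ = F·x = [-1, 2]
step 0: P̄ = F·P·Fᵀ + Q = [11 2; 2 30]
step 0: y = z − H·x̄ = [-8]
step 0: S = H·P̄·Hᵀ + R = [336]
step 0: K = P̄·Hᵀ·S⁻¹ = [-9/112; 1/4]
step 0: x' = x̄ + K·y = [-5/14, 0]
step 0: P' = (I − K·H)·P̄ = [989/112 35/4; 35/4 9]
step 1: x̄ = F·x = [5/14, 5/7]
step 1: P̄ = F·P·Fᵀ + Q = [4405/112 -19/56; -19/56 93/28]
step 1: y = z − H·x̄ = [-29/14]
step 1: S = H·P̄·Hᵀ + R = [44013/112]
step 1: K = P̄·Hᵀ·S⁻¹ = [-4443/14671; 410/14671]
step 1: x' = x̄ + K·y = [14443/14671, 9630/14671]
step 1: P' = (I − K·H)·P̄ = [48259/14671 43816/14671; 43816/14671 44226/14671]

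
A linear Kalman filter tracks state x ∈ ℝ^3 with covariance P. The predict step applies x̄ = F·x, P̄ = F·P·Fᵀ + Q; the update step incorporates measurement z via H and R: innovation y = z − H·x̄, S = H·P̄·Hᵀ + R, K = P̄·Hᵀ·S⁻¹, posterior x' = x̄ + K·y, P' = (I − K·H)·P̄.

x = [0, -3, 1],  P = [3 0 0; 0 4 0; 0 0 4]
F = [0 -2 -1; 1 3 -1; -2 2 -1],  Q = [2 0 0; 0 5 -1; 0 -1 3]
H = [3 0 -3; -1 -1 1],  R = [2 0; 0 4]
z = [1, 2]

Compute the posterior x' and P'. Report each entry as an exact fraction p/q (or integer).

x' = [-29/789, -2047/789, -322/789]
P' = [172222/22881 -10372/22881 169874/22881; -10372/22881 84250/22881 -5630/22881; 169874/22881 -5630/22881 172588/22881]

x̄ = F·x = [5, -10, -7]
P̄ = F·P·Fᵀ + Q = [22 -20 -12; -20 48 21; -12 21 35]
y = z − H·x̄ = [-35, 4]
S = H·P̄·Hᵀ + R = [731 -120; -120 51]
K = P̄·Hᵀ·S⁻¹ = [1174/7627 2006/22881; -2371/7627 -19877/22881; -1357/7627 2086/22881]
x' = x̄ + K·y = [-29/789, -2047/789, -322/789]
P' = (I − K·H)·P̄ = [172222/22881 -10372/22881 169874/22881; -10372/22881 84250/22881 -5630/22881; 169874/22881 -5630/22881 172588/22881]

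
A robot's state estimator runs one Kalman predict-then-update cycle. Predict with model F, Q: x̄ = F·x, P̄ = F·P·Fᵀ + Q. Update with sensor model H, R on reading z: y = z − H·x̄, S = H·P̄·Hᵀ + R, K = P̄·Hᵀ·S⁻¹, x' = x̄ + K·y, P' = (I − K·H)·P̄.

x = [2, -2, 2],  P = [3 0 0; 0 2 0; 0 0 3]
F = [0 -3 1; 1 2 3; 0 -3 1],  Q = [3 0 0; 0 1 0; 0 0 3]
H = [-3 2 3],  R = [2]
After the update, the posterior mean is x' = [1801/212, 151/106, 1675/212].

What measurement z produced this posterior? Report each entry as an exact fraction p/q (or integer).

z = [1]

x̄ = F·x = [8, 4, 8]
P̄ = F·P·Fᵀ + Q = [24 -3 21; -3 39 -3; 21 -3 24]
S = H·P̄·Hᵀ + R = [212]
K = P̄·Hᵀ·S⁻¹ = [-15/212; 39/106; 3/212]
x' − x̄ = [105/212, -273/106, -21/212] = K·y
y = (KᵀK)⁻¹·Kᵀ·(x' − x̄) = [-7]
z = y + H·x̄ = [-7] + [8] = [1]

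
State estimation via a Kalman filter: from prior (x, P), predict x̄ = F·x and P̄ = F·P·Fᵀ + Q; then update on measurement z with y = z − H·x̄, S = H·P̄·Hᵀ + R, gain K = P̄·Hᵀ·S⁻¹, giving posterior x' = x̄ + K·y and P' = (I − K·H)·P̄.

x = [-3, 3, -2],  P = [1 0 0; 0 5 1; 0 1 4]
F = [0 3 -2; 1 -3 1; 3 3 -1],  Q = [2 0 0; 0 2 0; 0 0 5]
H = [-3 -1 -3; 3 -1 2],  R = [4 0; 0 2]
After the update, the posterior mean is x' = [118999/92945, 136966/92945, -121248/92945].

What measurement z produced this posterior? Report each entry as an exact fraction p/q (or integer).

z = [-3, -1]

x̄ = F·x = [13, -14, 2]
P̄ = F·P·Fᵀ + Q = [51 -44 44; -44 46 -40; 44 -40 57]
S = H·P̄·Hᵀ + R = [1310 -1455; -1455 1687]
K = P̄·Hᵀ·S⁻¹ = [8108/92945 4539/18589; -27868/92945 -7650/18589; -27551/92945 -1601/18589]
x' − x̄ = [-1089286/92945, 1438196/92945, -307138/92945] = K·y
y = (KᵀK)⁻¹·Kᵀ·(x' − x̄) = [28, -58]
z = y + H·x̄ = [28, -58] + [-31, 57] = [-3, -1]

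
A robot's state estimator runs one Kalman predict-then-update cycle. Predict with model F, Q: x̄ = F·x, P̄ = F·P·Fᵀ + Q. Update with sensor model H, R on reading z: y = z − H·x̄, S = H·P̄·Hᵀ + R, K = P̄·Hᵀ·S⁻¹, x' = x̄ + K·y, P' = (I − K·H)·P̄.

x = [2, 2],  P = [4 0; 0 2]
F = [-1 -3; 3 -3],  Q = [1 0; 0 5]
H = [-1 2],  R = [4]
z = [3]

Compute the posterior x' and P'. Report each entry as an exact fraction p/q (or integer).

x' = [-1857/239, -560/239]
P' = [5376/239 2666/239; 2666/239 1557/239]

x̄ = F·x = [-8, 0]
P̄ = F·P·Fᵀ + Q = [23 6; 6 59]
y = z − H·x̄ = [-5]
S = H·P̄·Hᵀ + R = [239]
K = P̄·Hᵀ·S⁻¹ = [-11/239; 112/239]
x' = x̄ + K·y = [-1857/239, -560/239]
P' = (I − K·H)·P̄ = [5376/239 2666/239; 2666/239 1557/239]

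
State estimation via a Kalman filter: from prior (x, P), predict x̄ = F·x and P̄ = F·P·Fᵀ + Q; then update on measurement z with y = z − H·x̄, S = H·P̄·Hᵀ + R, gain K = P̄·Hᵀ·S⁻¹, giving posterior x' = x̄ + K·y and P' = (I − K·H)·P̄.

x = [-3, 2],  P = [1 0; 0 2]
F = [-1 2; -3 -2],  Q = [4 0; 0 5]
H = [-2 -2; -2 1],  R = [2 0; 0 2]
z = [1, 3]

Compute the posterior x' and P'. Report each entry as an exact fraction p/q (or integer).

x̄ = F·x = [7, 5]
P̄ = F·P·Fᵀ + Q = [13 -5; -5 22]
y = z − H·x̄ = [25, 12]
S = H·P̄·Hᵀ + R = [102 -2; -2 96]
K = P̄·Hᵀ·S⁻¹ = [-799/4894 -1597/4894; -800/2447 799/2447]
x' = x̄ + K·y = [-4881/4894, 1823/2447]
P' = (I − K·H)·P̄ = [1331/4894 -266/2447; -266/2447 1066/2447]

x' = [-4881/4894, 1823/2447]
P' = [1331/4894 -266/2447; -266/2447 1066/2447]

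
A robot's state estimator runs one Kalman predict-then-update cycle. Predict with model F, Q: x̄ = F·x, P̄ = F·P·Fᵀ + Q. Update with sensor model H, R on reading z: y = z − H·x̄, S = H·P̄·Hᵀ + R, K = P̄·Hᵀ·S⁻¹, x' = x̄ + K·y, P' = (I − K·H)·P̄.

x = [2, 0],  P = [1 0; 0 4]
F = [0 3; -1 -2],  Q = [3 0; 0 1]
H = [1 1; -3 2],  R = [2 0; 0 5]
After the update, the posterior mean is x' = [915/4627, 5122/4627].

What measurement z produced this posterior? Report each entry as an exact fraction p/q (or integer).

x̄ = F·x = [0, -2]
P̄ = F·P·Fᵀ + Q = [39 -24; -24 18]
S = H·P̄·Hᵀ + R = [11 -57; -57 716]
K = P̄·Hᵀ·S⁻¹ = [1335/4627 -960/4627; 1860/4627 846/4627]
x' − x̄ = [915/4627, 14376/4627] = K·y
y = (KᵀK)⁻¹·Kᵀ·(x' − x̄) = [5, 6]
z = y + H·x̄ = [5, 6] + [-2, -4] = [3, 2]

z = [3, 2]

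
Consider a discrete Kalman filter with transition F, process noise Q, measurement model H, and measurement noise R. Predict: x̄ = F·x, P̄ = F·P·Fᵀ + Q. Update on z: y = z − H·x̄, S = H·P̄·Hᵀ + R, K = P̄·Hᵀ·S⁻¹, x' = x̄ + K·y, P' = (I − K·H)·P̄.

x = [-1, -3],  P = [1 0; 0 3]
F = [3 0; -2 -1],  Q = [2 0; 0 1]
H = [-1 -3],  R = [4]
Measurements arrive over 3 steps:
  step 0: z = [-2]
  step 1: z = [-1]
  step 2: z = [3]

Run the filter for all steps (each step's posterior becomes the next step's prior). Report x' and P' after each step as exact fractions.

step 0: x' = [-83/51, 25/17], P' = [512/51 -60/17; -60/17 28/17]
step 1: x' = [-579/107, 682/321], P' = [34498/963 -12782/963; -12782/963 5086/963]
step 2: x' = [22861/15625, -64232/46875], P' = [748028/15625 -278012/15625; -278012/15625 326944/46875]

step 0: x̄ = F·x = [-3, 5]
step 0: P̄ = F·P·Fᵀ + Q = [11 -6; -6 8]
step 0: y = z − H·x̄ = [10]
step 0: S = H·P̄·Hᵀ + R = [51]
step 0: K = P̄·Hᵀ·S⁻¹ = [7/51; -6/17]
step 0: x' = x̄ + K·y = [-83/51, 25/17]
step 0: P' = (I − K·H)·P̄ = [512/51 -60/17; -60/17 28/17]
step 1: x̄ = F·x = [-83/17, 91/51]
step 1: P̄ = F·P·Fᵀ + Q = [1570/17 -844/17; -844/17 1463/51]
step 1: y = z − H·x̄ = [-9/17]
step 1: S = H·P̄·Hᵀ + R = [963/17]
step 1: K = P̄·Hᵀ·S⁻¹ = [962/963; -619/963]
step 1: x' = x̄ + K·y = [-579/107, 682/321]
step 1: P' = (I − K·H)·P̄ = [34498/963 -12782/963; -12782/963 5086/963]
step 2: x̄ = F·x = [-1737/107, 2792/321]
step 2: P̄ = F·P·Fᵀ + Q = [34712/107 -18738/107; -18738/107 30971/321]
step 2: y = z − H·x̄ = [1376/107]
step 2: S = H·P̄·Hᵀ + R = [15625/107]
step 2: K = P̄·Hᵀ·S⁻¹ = [21502/15625; -12233/15625]
step 2: x' = x̄ + K·y = [22861/15625, -64232/46875]
step 2: P' = (I − K·H)·P̄ = [748028/15625 -278012/15625; -278012/15625 326944/46875]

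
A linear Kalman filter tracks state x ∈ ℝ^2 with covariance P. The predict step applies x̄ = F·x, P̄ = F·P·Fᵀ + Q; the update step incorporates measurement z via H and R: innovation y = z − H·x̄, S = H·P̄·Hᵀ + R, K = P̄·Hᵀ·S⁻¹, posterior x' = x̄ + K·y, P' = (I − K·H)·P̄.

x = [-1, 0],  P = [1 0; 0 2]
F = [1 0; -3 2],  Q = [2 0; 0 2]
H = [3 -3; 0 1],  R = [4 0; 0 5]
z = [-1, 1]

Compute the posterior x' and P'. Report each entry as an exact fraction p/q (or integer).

x̄ = F·x = [-1, 3]
P̄ = F·P·Fᵀ + Q = [3 -3; -3 19]
y = z − H·x̄ = [11, -2]
S = H·P̄·Hᵀ + R = [256 -66; -66 24]
K = P̄·Hᵀ·S⁻¹ = [39/298 35/149; -55/298 127/447]
x' = x̄ + K·y = [-9/298, 359/894]
P' = (I − K·H)·P̄ = [201/149 175/149; 175/149 635/447]

x' = [-9/298, 359/894]
P' = [201/149 175/149; 175/149 635/447]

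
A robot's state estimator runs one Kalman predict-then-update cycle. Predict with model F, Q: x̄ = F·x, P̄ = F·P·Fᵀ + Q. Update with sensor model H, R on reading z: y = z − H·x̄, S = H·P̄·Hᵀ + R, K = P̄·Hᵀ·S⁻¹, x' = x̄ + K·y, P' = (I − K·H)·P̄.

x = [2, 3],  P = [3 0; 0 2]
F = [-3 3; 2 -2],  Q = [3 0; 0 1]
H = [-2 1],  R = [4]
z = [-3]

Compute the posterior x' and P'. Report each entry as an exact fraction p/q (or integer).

x̄ = F·x = [3, -2]
P̄ = F·P·Fᵀ + Q = [48 -30; -30 21]
y = z − H·x̄ = [5]
S = H·P̄·Hᵀ + R = [337]
K = P̄·Hᵀ·S⁻¹ = [-126/337; 81/337]
x' = x̄ + K·y = [381/337, -269/337]
P' = (I − K·H)·P̄ = [300/337 96/337; 96/337 516/337]

x' = [381/337, -269/337]
P' = [300/337 96/337; 96/337 516/337]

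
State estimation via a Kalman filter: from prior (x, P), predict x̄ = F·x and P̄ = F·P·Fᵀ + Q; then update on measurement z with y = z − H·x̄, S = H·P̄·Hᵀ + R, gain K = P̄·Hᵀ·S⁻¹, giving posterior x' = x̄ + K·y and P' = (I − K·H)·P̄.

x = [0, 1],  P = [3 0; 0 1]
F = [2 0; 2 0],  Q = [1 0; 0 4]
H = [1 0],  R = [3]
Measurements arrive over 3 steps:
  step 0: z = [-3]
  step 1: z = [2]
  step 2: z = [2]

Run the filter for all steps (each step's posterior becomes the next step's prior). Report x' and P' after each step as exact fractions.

step 0: x' = [-39/16, -9/4], P' = [39/16 9/4; 9/4 7]
step 1: x' = [1/2, 0], P' = [129/55 117/55; 117/55 376/55]
step 2: x' = [1307/736, 313/184], P' = [1713/736 387/184; 387/184 313/46]

step 0: x̄ = F·x = [0, 0]
step 0: P̄ = F·P·Fᵀ + Q = [13 12; 12 16]
step 0: y = z − H·x̄ = [-3]
step 0: S = H·P̄·Hᵀ + R = [16]
step 0: K = P̄·Hᵀ·S⁻¹ = [13/16; 3/4]
step 0: x' = x̄ + K·y = [-39/16, -9/4]
step 0: P' = (I − K·H)·P̄ = [39/16 9/4; 9/4 7]
step 1: x̄ = F·x = [-39/8, -39/8]
step 1: P̄ = F·P·Fᵀ + Q = [43/4 39/4; 39/4 55/4]
step 1: y = z − H·x̄ = [55/8]
step 1: S = H·P̄·Hᵀ + R = [55/4]
step 1: K = P̄·Hᵀ·S⁻¹ = [43/55; 39/55]
step 1: x' = x̄ + K·y = [1/2, 0]
step 1: P' = (I − K·H)·P̄ = [129/55 117/55; 117/55 376/55]
step 2: x̄ = F·x = [1, 1]
step 2: P̄ = F·P·Fᵀ + Q = [571/55 516/55; 516/55 736/55]
step 2: y = z − H·x̄ = [1]
step 2: S = H·P̄·Hᵀ + R = [736/55]
step 2: K = P̄·Hᵀ·S⁻¹ = [571/736; 129/184]
step 2: x' = x̄ + K·y = [1307/736, 313/184]
step 2: P' = (I − K·H)·P̄ = [1713/736 387/184; 387/184 313/46]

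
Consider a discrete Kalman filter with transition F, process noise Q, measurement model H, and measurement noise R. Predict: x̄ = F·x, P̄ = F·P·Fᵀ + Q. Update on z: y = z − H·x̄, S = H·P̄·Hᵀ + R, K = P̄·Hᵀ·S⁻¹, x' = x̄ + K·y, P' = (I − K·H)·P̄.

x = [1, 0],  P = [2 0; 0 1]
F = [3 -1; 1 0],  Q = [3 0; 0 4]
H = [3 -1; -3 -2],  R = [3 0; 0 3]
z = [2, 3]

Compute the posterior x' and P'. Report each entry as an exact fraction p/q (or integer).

x' = [77/1019, -1449/1019]
P' = [182/1019 -90/1019; -90/1019 582/1019]

x̄ = F·x = [3, 1]
P̄ = F·P·Fᵀ + Q = [22 6; 6 6]
y = z − H·x̄ = [-6, 14]
S = H·P̄·Hᵀ + R = [171 -204; -204 297]
K = P̄·Hᵀ·S⁻¹ = [212/1019 -122/1019; -284/1019 -298/1019]
x' = x̄ + K·y = [77/1019, -1449/1019]
P' = (I − K·H)·P̄ = [182/1019 -90/1019; -90/1019 582/1019]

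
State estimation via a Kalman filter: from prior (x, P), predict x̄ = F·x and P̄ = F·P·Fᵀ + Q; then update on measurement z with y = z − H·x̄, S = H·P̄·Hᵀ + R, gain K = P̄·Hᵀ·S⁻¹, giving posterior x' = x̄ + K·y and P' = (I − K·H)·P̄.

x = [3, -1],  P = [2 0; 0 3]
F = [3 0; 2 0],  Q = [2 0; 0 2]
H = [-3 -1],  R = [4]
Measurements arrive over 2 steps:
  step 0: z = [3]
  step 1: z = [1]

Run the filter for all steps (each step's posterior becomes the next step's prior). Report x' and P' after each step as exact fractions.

step 0: x' = [-99/133, -30/133], P' = [68/133 -60/133; -60/133 272/133]
step 1: x' = [-909/2855, -1084/2855], P' = [1453/2855 -1317/2855; -1317/2855 5713/2855]

step 0: x̄ = F·x = [9, 6]
step 0: P̄ = F·P·Fᵀ + Q = [20 12; 12 10]
step 0: y = z − H·x̄ = [36]
step 0: S = H·P̄·Hᵀ + R = [266]
step 0: K = P̄·Hᵀ·S⁻¹ = [-36/133; -23/133]
step 0: x' = x̄ + K·y = [-99/133, -30/133]
step 0: P' = (I − K·H)·P̄ = [68/133 -60/133; -60/133 272/133]
step 1: x̄ = F·x = [-297/133, -198/133]
step 1: P̄ = F·P·Fᵀ + Q = [878/133 408/133; 408/133 538/133]
step 1: y = z − H·x̄ = [-956/133]
step 1: S = H·P̄·Hᵀ + R = [11420/133]
step 1: K = P̄·Hᵀ·S⁻¹ = [-1521/5710; -881/5710]
step 1: x' = x̄ + K·y = [-909/2855, -1084/2855]
step 1: P' = (I − K·H)·P̄ = [1453/2855 -1317/2855; -1317/2855 5713/2855]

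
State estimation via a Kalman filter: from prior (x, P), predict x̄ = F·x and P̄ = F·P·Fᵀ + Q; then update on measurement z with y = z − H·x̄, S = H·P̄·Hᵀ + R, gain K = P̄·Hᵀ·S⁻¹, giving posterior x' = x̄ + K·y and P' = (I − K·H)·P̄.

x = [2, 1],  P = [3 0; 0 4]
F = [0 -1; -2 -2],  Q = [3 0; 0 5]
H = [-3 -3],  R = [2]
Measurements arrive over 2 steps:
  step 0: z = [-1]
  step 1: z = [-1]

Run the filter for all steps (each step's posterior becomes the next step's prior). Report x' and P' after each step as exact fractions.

step 0: x' = [22/23, -15/23], P' = [1517/506 -1487/506; -1487/506 1569/506]
step 1: x' = [46665/58549, -27442/58549], P' = [169209/58549 -162707/58549; -162707/58549 168991/58549]

step 0: x̄ = F·x = [-1, -6]
step 0: P̄ = F·P·Fᵀ + Q = [7 8; 8 33]
step 0: y = z − H·x̄ = [-22]
step 0: S = H·P̄·Hᵀ + R = [506]
step 0: K = P̄·Hᵀ·S⁻¹ = [-45/506; -123/506]
step 0: x' = x̄ + K·y = [22/23, -15/23]
step 0: P' = (I − K·H)·P̄ = [1517/506 -1487/506; -1487/506 1569/506]
step 1: x̄ = F·x = [15/23, -14/23]
step 1: P̄ = F·P·Fᵀ + Q = [3087/506 82/253; 82/253 1489/253]
step 1: y = z − H·x̄ = [-20/23]
step 1: S = H·P̄·Hᵀ + R = [58549/506]
step 1: K = P̄·Hᵀ·S⁻¹ = [-9753/58549; -9426/58549]
step 1: x' = x̄ + K·y = [46665/58549, -27442/58549]
step 1: P' = (I − K·H)·P̄ = [169209/58549 -162707/58549; -162707/58549 168991/58549]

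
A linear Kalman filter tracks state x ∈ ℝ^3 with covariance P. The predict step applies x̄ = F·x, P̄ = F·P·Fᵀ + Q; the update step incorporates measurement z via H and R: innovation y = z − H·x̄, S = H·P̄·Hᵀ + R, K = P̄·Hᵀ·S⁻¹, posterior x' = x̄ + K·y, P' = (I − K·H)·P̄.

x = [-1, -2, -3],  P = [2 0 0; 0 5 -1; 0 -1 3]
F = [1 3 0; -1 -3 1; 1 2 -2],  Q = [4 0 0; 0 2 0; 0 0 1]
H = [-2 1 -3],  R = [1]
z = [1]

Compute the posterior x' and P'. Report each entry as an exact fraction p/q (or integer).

x' = [-525/113, 156/113, 364/113]
P' = [709/113 -26/113 -475/113; -26/113 2070/791 762/791; -475/113 762/791 5025/1582]

x̄ = F·x = [-7, 4, 1]
P̄ = F·P·Fᵀ + Q = [51 -50 38; -50 58 -46; 38 -46 43]
y = z − H·x̄ = [-14]
S = H·P̄·Hᵀ + R = [1582]
K = P̄·Hᵀ·S⁻¹ = [-19/113; 148/791; -251/1582]
x' = x̄ + K·y = [-525/113, 156/113, 364/113]
P' = (I − K·H)·P̄ = [709/113 -26/113 -475/113; -26/113 2070/791 762/791; -475/113 762/791 5025/1582]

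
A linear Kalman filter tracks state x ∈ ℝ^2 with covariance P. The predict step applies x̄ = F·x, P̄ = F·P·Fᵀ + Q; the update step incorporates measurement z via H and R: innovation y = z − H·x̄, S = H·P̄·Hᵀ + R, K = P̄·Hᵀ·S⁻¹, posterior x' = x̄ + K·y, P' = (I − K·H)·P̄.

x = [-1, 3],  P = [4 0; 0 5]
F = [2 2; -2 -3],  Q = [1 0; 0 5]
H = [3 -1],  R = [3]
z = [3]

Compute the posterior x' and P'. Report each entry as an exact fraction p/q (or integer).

x̄ = F·x = [4, -7]
P̄ = F·P·Fᵀ + Q = [37 -46; -46 66]
y = z − H·x̄ = [-16]
S = H·P̄·Hᵀ + R = [678]
K = P̄·Hᵀ·S⁻¹ = [157/678; -34/113]
x' = x̄ + K·y = [100/339, -247/113]
P' = (I − K·H)·P̄ = [437/678 140/113; 140/113 522/113]

x' = [100/339, -247/113]
P' = [437/678 140/113; 140/113 522/113]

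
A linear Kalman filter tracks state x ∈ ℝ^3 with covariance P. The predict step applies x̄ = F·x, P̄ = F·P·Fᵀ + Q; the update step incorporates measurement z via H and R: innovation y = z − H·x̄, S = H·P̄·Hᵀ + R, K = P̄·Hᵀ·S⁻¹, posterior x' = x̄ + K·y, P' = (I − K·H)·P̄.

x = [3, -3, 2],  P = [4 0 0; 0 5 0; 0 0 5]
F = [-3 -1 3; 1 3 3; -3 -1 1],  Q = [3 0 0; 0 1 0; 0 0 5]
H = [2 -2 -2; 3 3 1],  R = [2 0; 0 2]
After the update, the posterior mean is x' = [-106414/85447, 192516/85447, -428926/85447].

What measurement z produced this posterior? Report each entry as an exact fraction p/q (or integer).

z = [3, -2]

x̄ = F·x = [0, 0, -4]
P̄ = F·P·Fᵀ + Q = [89 18 56; 18 95 -12; 56 -12 51]
S = H·P̄·Hᵀ + R = [254 -266; -266 2297]
K = P̄·Hᵀ·S⁻¹ = [84596/256341 51869/256341; -105814/256341 24239/256341; 63388/256341 27763/256341]
x' − x̄ = [-106414/85447, 192516/85447, -87138/85447] = K·y
y = (KᵀK)⁻¹·Kᵀ·(x' − x̄) = [-5, 2]
z = y + H·x̄ = [-5, 2] + [8, -4] = [3, -2]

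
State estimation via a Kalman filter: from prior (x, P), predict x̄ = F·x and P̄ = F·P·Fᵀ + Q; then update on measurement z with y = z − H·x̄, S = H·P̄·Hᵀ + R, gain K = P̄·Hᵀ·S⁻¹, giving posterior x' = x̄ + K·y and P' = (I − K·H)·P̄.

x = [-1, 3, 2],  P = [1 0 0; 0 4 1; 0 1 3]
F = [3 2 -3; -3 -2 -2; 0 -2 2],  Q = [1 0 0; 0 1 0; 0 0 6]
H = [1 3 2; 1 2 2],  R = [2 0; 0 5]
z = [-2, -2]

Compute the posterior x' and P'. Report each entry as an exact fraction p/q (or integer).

x' = [-22059/5150, 321/1030, 1716/2575]
P' = [204883/5150 843/1030 -54242/2575; 843/1030 647/206 -2342/515; -54242/2575 -2342/515 43566/2575]

x̄ = F·x = [-3, -7, -2]
P̄ = F·P·Fᵀ + Q = [41 -5 -24; -5 46 4; -24 4 26]
y = z − H·x̄ = [26, 19]
S = H·P̄·Hᵀ + R = [483 340; 340 250]
K = P̄·Hᵀ·S⁻¹ = [28/515 -731/5150; 59/103 -411/1030; -224/515 1894/2575]
x' = x̄ + K·y = [-22059/5150, 321/1030, 1716/2575]
P' = (I − K·H)·P̄ = [204883/5150 843/1030 -54242/2575; 843/1030 647/206 -2342/515; -54242/2575 -2342/515 43566/2575]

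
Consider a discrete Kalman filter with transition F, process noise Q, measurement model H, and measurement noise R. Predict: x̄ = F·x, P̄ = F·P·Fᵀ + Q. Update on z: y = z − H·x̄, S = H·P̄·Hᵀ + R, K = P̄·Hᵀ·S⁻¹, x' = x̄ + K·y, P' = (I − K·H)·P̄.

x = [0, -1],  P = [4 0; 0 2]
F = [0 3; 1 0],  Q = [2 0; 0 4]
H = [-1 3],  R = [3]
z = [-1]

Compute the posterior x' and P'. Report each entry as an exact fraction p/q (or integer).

x̄ = F·x = [-3, 0]
P̄ = F·P·Fᵀ + Q = [20 0; 0 8]
y = z − H·x̄ = [-4]
S = H·P̄·Hᵀ + R = [95]
K = P̄·Hᵀ·S⁻¹ = [-4/19; 24/95]
x' = x̄ + K·y = [-41/19, -96/95]
P' = (I − K·H)·P̄ = [300/19 96/19; 96/19 184/95]

x' = [-41/19, -96/95]
P' = [300/19 96/19; 96/19 184/95]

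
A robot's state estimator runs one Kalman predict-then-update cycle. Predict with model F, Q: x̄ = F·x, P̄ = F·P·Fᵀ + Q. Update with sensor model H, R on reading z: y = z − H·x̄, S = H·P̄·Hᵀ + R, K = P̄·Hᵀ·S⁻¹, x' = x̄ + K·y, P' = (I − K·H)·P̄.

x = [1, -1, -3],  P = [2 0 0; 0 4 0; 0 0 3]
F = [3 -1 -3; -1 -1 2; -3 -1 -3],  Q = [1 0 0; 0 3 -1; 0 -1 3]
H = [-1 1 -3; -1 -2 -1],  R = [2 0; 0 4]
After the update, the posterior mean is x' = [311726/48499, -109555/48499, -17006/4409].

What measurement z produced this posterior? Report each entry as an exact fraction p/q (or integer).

z = [3, 2]

x̄ = F·x = [13, -6, 7]
P̄ = F·P·Fᵀ + Q = [50 -20 13; -20 21 -9; 13 -9 52]
S = H·P̄·Hᵀ + R = [713 151; 151 100]
K = P̄·Hᵀ·S⁻¹ = [-7427/48499 60/48499; 8763/48499 -19537/48499; -973/4409 -603/4409]
x' − x̄ = [-318761/48499, 181439/48499, -47869/4409] = K·y
y = (KᵀK)⁻¹·Kᵀ·(x' − x̄) = [43, 10]
z = y + H·x̄ = [43, 10] + [-40, -8] = [3, 2]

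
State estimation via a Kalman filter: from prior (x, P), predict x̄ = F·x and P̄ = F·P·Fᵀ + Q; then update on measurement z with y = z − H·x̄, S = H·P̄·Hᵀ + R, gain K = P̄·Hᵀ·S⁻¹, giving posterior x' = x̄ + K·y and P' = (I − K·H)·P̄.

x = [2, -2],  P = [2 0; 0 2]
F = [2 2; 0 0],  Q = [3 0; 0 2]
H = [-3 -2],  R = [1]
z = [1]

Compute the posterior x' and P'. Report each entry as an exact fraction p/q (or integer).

x̄ = F·x = [0, 0]
P̄ = F·P·Fᵀ + Q = [19 0; 0 2]
y = z − H·x̄ = [1]
S = H·P̄·Hᵀ + R = [180]
K = P̄·Hᵀ·S⁻¹ = [-19/60; -1/45]
x' = x̄ + K·y = [-19/60, -1/45]
P' = (I − K·H)·P̄ = [19/20 -19/15; -19/15 86/45]

x' = [-19/60, -1/45]
P' = [19/20 -19/15; -19/15 86/45]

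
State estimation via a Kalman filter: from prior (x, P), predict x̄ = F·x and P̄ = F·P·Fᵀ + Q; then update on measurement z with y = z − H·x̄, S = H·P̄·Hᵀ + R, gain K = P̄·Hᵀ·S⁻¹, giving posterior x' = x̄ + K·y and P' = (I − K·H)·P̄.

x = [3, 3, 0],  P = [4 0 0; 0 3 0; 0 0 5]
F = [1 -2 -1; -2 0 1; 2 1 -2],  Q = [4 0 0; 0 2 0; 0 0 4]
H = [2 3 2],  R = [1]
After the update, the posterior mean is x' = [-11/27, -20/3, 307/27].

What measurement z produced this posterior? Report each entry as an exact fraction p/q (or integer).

x̄ = F·x = [-3, -6, 9]
P̄ = F·P·Fᵀ + Q = [25 -13 12; -13 23 -26; 12 -26 43]
S = H·P̄·Hᵀ + R = [108]
K = P̄·Hᵀ·S⁻¹ = [35/108; -1/12; 8/27]
x' − x̄ = [70/27, -2/3, 64/27] = K·y
y = (KᵀK)⁻¹·Kᵀ·(x' − x̄) = [8]
z = y + H·x̄ = [8] + [-6] = [2]

z = [2]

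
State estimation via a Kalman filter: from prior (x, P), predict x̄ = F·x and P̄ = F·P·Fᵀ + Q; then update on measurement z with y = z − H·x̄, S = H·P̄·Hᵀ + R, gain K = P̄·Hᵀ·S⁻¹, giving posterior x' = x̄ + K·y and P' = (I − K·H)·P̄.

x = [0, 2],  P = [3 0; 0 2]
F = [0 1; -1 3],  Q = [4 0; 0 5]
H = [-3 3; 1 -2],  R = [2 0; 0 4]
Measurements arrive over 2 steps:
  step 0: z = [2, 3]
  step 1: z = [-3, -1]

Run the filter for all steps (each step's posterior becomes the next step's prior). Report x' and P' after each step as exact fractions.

step 0: x̄ = F·x = [2, 6]
step 0: P̄ = F·P·Fᵀ + Q = [6 6; 6 26]
step 0: y = z − H·x̄ = [-10, 13]
step 0: S = H·P̄·Hᵀ + R = [182 -120; -120 90]
step 0: K = P̄·Hᵀ·S⁻¹ = [-4/11 -91/165; -2/33 -293/495]
step 0: x' = x̄ + K·y = [-23/15, -49/45]
step 0: P' = (I − K·H)·P̄ = [148/55 404/165; 404/165 1192/495]
step 1: x̄ = F·x = [-49/45, -26/15]
step 1: P̄ = F·P·Fᵀ + Q = [3172/495 788/165; 788/165 807/55]
step 1: y = z − H·x̄ = [-16/15, -152/45]
step 1: S = H·P̄·Hᵀ + R = [5817/55 -10606/165; -10606/165 24748/495]
step 1: K = P̄·Hᵀ·S⁻¹ = [-27651/71527 -80095/143054; -5871/71527 -42699/71527]
step 1: x' = x̄ + K·y = [86881/71527, 26510/71527]
step 1: P' = (I − K·H)·P̄ = [197058/71527 178624/71527; 178624/71527 174710/71527]

step 0: x' = [-23/15, -49/45], P' = [148/55 404/165; 404/165 1192/495]
step 1: x' = [86881/71527, 26510/71527], P' = [197058/71527 178624/71527; 178624/71527 174710/71527]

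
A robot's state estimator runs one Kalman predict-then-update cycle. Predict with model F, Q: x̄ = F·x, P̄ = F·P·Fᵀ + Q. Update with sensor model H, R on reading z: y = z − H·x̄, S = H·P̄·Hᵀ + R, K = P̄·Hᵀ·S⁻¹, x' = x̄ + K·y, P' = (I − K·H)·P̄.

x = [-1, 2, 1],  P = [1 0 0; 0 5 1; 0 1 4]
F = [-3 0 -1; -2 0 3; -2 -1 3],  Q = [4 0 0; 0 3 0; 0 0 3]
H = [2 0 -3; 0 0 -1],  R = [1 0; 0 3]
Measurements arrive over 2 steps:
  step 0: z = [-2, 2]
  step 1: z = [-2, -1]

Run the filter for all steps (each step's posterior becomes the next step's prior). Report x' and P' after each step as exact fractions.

step 0: x' = [-7432/4319, 9931/4319, -2257/4319], P' = [19343/4319 8888/4319 12387/4319; 8888/4319 48701/4319 6093/4319; 12387/4319 6093/4319 8394/4319]
step 1: x' = [175299/333481, 636586/333481, 333524/333481], P' = [35782391/6336139 1509993/6336139 22863696/6336139; 1509993/6336139 24999163/6336139 1000899/6336139; 22863696/6336139 1000899/6336139 15282774/6336139]

step 0: x̄ = F·x = [2, 5, 3]
step 0: P̄ = F·P·Fᵀ + Q = [17 -6 -5; -6 43 37; -5 37 42]
step 0: y = z − H·x̄ = [3, 5]
step 0: S = H·P̄·Hᵀ + R = [507 136; 136 45]
step 0: K = P̄·Hᵀ·S⁻¹ = [1525/4319 -4129/4319; -503/4319 -2031/4319; -408/4319 -2798/4319]
step 0: x' = x̄ + K·y = [-7432/4319, 9931/4319, -2257/4319]
step 0: P' = (I − K·H)·P̄ = [19343/4319 8888/4319 12387/4319; 8888/4319 48701/4319 6093/4319; 12387/4319 6093/4319 8394/4319]
step 1: x̄ = F·x = [24553/4319, 8093/4319, -1838/4319]
step 1: P̄ = F·P·Fᵀ + Q = [274079/4319 4167/4319 36924/4319; 4167/4319 17231/4319 3771/4319; 36924/4319 3771/4319 64926/4319]
step 1: y = z − H·x̄ = [-63258/4319, -6157/4319]
step 1: S = H·P̄·Hᵀ + R = [1241881/4319 120930/4319; 120930/4319 77883/4319]
step 1: K = P̄·Hᵀ·S⁻¹ = [2973694/6336139 -7621232/6336139; 17289/6336139 -333633/6336139; -120930/6336139 -5094258/6336139]
step 1: x' = x̄ + K·y = [175299/333481, 636586/333481, 333524/333481]
step 1: P' = (I − K·H)·P̄ = [35782391/6336139 1509993/6336139 22863696/6336139; 1509993/6336139 24999163/6336139 1000899/6336139; 22863696/6336139 1000899/6336139 15282774/6336139]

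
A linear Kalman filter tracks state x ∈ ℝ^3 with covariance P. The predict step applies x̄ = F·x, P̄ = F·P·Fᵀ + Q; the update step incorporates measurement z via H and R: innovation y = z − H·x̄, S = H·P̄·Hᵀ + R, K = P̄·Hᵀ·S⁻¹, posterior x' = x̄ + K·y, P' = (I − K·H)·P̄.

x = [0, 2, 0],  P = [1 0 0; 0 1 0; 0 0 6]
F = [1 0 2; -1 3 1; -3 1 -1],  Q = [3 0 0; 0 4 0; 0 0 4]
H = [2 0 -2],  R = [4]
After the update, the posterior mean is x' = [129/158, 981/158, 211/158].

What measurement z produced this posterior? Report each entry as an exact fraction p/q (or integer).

z = [-1]

x̄ = F·x = [0, 6, 2]
P̄ = F·P·Fᵀ + Q = [28 11 -15; 11 20 0; -15 0 20]
S = H·P̄·Hᵀ + R = [316]
K = P̄·Hᵀ·S⁻¹ = [43/158; 11/158; -35/158]
x' − x̄ = [129/158, 33/158, -105/158] = K·y
y = (KᵀK)⁻¹·Kᵀ·(x' − x̄) = [3]
z = y + H·x̄ = [3] + [-4] = [-1]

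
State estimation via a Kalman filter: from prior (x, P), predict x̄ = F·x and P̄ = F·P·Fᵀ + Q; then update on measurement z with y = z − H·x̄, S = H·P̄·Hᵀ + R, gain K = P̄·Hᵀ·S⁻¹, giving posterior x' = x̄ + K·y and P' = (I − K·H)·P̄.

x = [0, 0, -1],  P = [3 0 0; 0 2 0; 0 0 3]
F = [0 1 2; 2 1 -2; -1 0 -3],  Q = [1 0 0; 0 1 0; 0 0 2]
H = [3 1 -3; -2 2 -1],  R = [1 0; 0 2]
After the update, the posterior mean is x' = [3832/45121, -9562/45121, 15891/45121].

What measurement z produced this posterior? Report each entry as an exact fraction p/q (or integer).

x̄ = F·x = [-2, 2, 3]
P̄ = F·P·Fᵀ + Q = [15 -10 -18; -10 27 12; -18 12 32]
S = H·P̄·Hᵀ + R = [643 -118; -118 162]
K = P̄·Hᵀ·S⁻¹ = [5321/45121 -5037/45121; 499/45121 17632/45121; -9526/45121 860/45121]
x' − x̄ = [94074/45121, -99804/45121, -119472/45121] = K·y
y = (KᵀK)⁻¹·Kᵀ·(x' − x̄) = [12, -6]
z = y + H·x̄ = [12, -6] + [-13, 5] = [-1, -1]

z = [-1, -1]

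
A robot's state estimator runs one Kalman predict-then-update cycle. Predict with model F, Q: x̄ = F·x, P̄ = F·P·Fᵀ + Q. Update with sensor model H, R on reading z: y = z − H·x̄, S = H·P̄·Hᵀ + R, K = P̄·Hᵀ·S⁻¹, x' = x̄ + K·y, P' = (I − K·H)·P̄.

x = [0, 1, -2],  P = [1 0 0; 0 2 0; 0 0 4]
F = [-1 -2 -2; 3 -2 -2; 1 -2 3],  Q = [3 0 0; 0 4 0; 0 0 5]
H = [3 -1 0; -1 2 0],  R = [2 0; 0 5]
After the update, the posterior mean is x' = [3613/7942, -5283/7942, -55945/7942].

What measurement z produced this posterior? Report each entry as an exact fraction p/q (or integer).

x̄ = F·x = [2, 2, -8]
P̄ = F·P·Fᵀ + Q = [28 21 -17; 21 37 -13; -17 -13 50]
S = H·P̄·Hᵀ + R = [165 -11; -11 97]
K = P̄·Hᵀ·S⁻¹ = [6265/15884 273/1444; 3105/15884 821/1444; -3785/15884 -173/1444]
x' − x̄ = [-12271/7942, -21167/7942, 7591/7942] = K·y
y = (KᵀK)⁻¹·Kᵀ·(x' − x̄) = [-2, -4]
z = y + H·x̄ = [-2, -4] + [4, 2] = [2, -2]

z = [2, -2]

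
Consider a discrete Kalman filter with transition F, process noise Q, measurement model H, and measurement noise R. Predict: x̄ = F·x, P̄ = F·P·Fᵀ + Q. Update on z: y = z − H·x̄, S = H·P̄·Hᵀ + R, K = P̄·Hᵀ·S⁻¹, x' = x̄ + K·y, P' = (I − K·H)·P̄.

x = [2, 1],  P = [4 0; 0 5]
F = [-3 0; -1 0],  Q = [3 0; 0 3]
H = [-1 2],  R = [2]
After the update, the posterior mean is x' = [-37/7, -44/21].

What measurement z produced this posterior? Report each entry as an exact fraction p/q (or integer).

x̄ = F·x = [-6, -2]
P̄ = F·P·Fᵀ + Q = [39 12; 12 7]
S = H·P̄·Hᵀ + R = [21]
K = P̄·Hᵀ·S⁻¹ = [-5/7; 2/21]
x' − x̄ = [5/7, -2/21] = K·y
y = (KᵀK)⁻¹·Kᵀ·(x' − x̄) = [-1]
z = y + H·x̄ = [-1] + [2] = [1]

z = [1]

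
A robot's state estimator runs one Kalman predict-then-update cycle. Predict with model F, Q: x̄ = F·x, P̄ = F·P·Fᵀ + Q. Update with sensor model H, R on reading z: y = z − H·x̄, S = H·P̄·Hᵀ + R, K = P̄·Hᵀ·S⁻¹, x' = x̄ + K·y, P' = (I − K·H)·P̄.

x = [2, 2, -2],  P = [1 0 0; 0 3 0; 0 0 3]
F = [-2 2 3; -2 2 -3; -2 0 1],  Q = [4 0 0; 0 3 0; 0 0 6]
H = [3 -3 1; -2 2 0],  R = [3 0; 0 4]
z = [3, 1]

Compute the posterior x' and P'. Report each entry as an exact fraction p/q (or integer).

x' = [10163/5350, 273/214, -237/5350]
P' = [44641/2675 1812/107 3891/2675; 1812/107 1899/107 294/107; 3891/2675 294/107 14091/2675]

x̄ = F·x = [-6, 6, -6]
P̄ = F·P·Fᵀ + Q = [47 -11 13; -11 46 -5; 13 -5 13]
y = z − H·x̄ = [45, -23]
S = H·P̄·Hᵀ + R = [1159 -726; -726 464]
K = P̄·Hᵀ·S⁻¹ = [638/2675 659/5350; 11/107 87/214; 1238/2675 3459/5350]
x' = x̄ + K·y = [10163/5350, 273/214, -237/5350]
P' = (I − K·H)·P̄ = [44641/2675 1812/107 3891/2675; 1812/107 1899/107 294/107; 3891/2675 294/107 14091/2675]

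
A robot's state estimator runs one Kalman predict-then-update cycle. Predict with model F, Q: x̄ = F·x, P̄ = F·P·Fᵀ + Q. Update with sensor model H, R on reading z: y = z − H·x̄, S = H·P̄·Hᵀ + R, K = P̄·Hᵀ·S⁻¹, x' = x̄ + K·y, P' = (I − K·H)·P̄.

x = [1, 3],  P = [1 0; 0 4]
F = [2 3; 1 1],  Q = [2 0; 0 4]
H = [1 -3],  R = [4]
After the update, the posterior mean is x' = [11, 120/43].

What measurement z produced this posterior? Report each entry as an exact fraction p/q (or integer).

x̄ = F·x = [11, 4]
P̄ = F·P·Fᵀ + Q = [42 14; 14 9]
S = H·P̄·Hᵀ + R = [43]
K = P̄·Hᵀ·S⁻¹ = [0; -13/43]
x' − x̄ = [0, -52/43] = K·y
y = (KᵀK)⁻¹·Kᵀ·(x' − x̄) = [4]
z = y + H·x̄ = [4] + [-1] = [3]

z = [3]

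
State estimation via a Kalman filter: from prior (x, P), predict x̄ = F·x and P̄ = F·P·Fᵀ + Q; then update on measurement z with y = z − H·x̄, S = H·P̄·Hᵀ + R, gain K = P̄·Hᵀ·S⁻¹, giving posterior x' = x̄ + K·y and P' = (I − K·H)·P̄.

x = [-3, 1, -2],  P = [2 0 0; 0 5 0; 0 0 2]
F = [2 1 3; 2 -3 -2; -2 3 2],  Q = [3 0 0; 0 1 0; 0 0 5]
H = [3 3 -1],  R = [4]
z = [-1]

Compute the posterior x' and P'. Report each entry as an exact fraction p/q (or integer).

x' = [-1983/211, 1415/211, -1441/211]
P' = [7005/211 -5244/211 5257/211; -5244/211 4057/211 -3751/211; 5257/211 -3751/211 4710/211]

x̄ = F·x = [-11, -5, 5]
P̄ = F·P·Fᵀ + Q = [34 -19 19; -19 62 -61; 19 -61 66]
y = z − H·x̄ = [52]
S = H·P̄·Hᵀ + R = [844]
K = P̄·Hᵀ·S⁻¹ = [13/422; 95/422; -48/211]
x' = x̄ + K·y = [-1983/211, 1415/211, -1441/211]
P' = (I − K·H)·P̄ = [7005/211 -5244/211 5257/211; -5244/211 4057/211 -3751/211; 5257/211 -3751/211 4710/211]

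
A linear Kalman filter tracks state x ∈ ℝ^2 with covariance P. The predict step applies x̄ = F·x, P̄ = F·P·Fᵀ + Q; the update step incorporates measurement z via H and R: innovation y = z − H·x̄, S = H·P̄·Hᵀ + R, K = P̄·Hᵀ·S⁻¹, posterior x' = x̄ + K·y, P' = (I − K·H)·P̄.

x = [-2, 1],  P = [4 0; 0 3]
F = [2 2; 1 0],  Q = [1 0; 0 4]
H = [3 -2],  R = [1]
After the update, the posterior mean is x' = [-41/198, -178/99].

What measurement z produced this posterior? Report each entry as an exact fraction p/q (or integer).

x̄ = F·x = [-2, -2]
P̄ = F·P·Fᵀ + Q = [29 8; 8 8]
S = H·P̄·Hᵀ + R = [198]
K = P̄·Hᵀ·S⁻¹ = [71/198; 4/99]
x' − x̄ = [355/198, 20/99] = K·y
y = (KᵀK)⁻¹·Kᵀ·(x' − x̄) = [5]
z = y + H·x̄ = [5] + [-2] = [3]

z = [3]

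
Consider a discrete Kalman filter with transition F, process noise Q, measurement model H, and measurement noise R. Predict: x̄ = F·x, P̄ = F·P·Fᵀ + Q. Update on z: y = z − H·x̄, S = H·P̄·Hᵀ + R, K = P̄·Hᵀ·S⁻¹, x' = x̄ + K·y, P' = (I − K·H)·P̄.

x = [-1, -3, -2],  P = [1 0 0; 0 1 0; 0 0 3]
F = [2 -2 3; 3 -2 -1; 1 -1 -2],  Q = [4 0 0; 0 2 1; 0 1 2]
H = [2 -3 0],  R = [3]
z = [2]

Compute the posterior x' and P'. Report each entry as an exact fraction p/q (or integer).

x̄ = F·x = [-2, 5, 6]
P̄ = F·P·Fᵀ + Q = [39 1 -14; 1 18 12; -14 12 16]
y = z − H·x̄ = [21]
S = H·P̄·Hᵀ + R = [309]
K = P̄·Hᵀ·S⁻¹ = [25/103; -52/309; -64/309]
x' = x̄ + K·y = [319/103, 151/103, 170/103]
P' = (I − K·H)·P̄ = [2142/103 1403/103 158/103; 1403/103 2858/309 380/309; 158/103 380/309 848/309]

x' = [319/103, 151/103, 170/103]
P' = [2142/103 1403/103 158/103; 1403/103 2858/309 380/309; 158/103 380/309 848/309]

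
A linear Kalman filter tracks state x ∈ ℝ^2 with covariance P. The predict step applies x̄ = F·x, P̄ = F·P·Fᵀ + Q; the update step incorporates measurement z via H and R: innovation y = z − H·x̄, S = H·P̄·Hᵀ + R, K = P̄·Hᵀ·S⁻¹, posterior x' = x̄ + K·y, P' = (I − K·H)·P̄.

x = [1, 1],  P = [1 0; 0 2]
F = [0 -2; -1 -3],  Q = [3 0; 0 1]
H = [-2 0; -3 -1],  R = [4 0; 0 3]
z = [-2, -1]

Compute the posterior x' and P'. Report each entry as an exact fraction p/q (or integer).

x' = [72/101, -112/101]
P' = [109/303 -64/101; -64/101 324/101]

x̄ = F·x = [-2, -4]
P̄ = F·P·Fᵀ + Q = [11 12; 12 20]
y = z − H·x̄ = [-6, -11]
S = H·P̄·Hᵀ + R = [48 90; 90 194]
K = P̄·Hᵀ·S⁻¹ = [-109/606 -15/101; 32/101 -44/101]
x' = x̄ + K·y = [72/101, -112/101]
P' = (I − K·H)·P̄ = [109/303 -64/101; -64/101 324/101]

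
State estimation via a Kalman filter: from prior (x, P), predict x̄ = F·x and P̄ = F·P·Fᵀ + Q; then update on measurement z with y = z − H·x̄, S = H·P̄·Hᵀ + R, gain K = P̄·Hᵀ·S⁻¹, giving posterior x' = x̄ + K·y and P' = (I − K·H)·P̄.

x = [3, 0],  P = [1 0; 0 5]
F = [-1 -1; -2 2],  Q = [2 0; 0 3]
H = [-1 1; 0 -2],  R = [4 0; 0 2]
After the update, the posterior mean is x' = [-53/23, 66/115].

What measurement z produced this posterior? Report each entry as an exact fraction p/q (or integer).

z = [1, -2]

x̄ = F·x = [-3, -6]
P̄ = F·P·Fᵀ + Q = [8 -8; -8 27]
S = H·P̄·Hᵀ + R = [55 -70; -70 110]
K = P̄·Hᵀ·S⁻¹ = [-64/115 -24/115; 7/115 -52/115]
x' − x̄ = [16/23, 756/115] = K·y
y = (KᵀK)⁻¹·Kᵀ·(x' − x̄) = [4, -14]
z = y + H·x̄ = [4, -14] + [-3, 12] = [1, -2]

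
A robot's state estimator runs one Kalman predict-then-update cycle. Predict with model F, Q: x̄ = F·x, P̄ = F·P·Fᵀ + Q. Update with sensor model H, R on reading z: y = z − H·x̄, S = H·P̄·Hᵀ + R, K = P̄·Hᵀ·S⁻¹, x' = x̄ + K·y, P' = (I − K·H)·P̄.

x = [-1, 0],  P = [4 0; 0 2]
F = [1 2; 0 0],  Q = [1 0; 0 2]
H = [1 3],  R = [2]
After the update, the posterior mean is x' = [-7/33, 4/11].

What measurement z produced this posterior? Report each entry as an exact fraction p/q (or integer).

x̄ = F·x = [-1, 0]
P̄ = F·P·Fᵀ + Q = [13 0; 0 2]
S = H·P̄·Hᵀ + R = [33]
K = P̄·Hᵀ·S⁻¹ = [13/33; 2/11]
x' − x̄ = [26/33, 4/11] = K·y
y = (KᵀK)⁻¹·Kᵀ·(x' − x̄) = [2]
z = y + H·x̄ = [2] + [-1] = [1]

z = [1]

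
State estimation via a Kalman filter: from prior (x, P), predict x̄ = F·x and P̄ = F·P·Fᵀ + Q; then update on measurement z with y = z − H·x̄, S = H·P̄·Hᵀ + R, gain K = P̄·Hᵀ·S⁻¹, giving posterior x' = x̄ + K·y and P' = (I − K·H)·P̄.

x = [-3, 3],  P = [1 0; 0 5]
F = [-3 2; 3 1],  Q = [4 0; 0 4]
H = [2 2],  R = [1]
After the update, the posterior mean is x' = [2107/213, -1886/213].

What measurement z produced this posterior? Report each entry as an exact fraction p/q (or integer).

x̄ = F·x = [15, -6]
P̄ = F·P·Fᵀ + Q = [33 1; 1 18]
S = H·P̄·Hᵀ + R = [213]
K = P̄·Hᵀ·S⁻¹ = [68/213; 38/213]
x' − x̄ = [-1088/213, -608/213] = K·y
y = (KᵀK)⁻¹·Kᵀ·(x' − x̄) = [-16]
z = y + H·x̄ = [-16] + [18] = [2]

z = [2]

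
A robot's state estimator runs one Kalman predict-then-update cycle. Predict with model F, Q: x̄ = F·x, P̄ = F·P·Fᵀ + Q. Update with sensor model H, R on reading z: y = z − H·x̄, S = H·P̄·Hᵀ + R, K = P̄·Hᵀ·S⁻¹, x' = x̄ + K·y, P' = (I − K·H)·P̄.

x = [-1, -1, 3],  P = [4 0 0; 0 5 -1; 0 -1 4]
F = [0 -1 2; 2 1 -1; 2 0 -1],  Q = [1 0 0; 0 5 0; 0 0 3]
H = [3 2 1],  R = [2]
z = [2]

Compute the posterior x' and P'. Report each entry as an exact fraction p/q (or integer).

x' = [1501/225, -1424/225, -1201/225]
P' = [4481/225 -4969/225 -3431/225; -4969/225 5831/225 3319/225; -3431/225 3319/225 3731/225]

x̄ = F·x = [7, -6, -5]
P̄ = F·P·Fᵀ + Q = [26 -16 -9; -16 32 21; -9 21 23]
y = z − H·x̄ = [-2]
S = H·P̄·Hᵀ + R = [225]
K = P̄·Hᵀ·S⁻¹ = [37/225; 37/225; 38/225]
x' = x̄ + K·y = [1501/225, -1424/225, -1201/225]
P' = (I − K·H)·P̄ = [4481/225 -4969/225 -3431/225; -4969/225 5831/225 3319/225; -3431/225 3319/225 3731/225]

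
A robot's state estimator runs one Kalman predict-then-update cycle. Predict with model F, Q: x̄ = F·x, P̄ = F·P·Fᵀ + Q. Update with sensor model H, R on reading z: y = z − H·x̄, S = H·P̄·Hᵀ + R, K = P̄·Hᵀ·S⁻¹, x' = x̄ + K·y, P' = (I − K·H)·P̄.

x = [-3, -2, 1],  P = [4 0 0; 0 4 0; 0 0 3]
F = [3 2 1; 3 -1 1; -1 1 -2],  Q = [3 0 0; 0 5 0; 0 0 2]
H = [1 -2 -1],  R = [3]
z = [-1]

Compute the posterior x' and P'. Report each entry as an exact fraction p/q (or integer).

x̄ = F·x = [-12, -6, -1]
P̄ = F·P·Fᵀ + Q = [58 31 -10; 31 48 -22; -10 -22 22]
y = z − H·x̄ = [-2]
S = H·P̄·Hᵀ + R = [83]
K = P̄·Hᵀ·S⁻¹ = [6/83; -43/83; 12/83]
x' = x̄ + K·y = [-1008/83, -412/83, -107/83]
P' = (I − K·H)·P̄ = [4778/83 2831/83 -902/83; 2831/83 2135/83 -1310/83; -902/83 -1310/83 1682/83]

x' = [-1008/83, -412/83, -107/83]
P' = [4778/83 2831/83 -902/83; 2831/83 2135/83 -1310/83; -902/83 -1310/83 1682/83]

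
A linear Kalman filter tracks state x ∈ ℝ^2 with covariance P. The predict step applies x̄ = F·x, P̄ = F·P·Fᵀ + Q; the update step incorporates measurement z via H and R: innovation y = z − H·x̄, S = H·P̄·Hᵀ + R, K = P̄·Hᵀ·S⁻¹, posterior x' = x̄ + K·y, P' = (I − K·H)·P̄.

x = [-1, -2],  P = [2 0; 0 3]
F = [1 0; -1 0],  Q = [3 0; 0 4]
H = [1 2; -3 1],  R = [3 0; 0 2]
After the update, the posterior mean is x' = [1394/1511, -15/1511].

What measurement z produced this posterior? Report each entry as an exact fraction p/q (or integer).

x̄ = F·x = [-1, 1]
P̄ = F·P·Fᵀ + Q = [5 -2; -2 6]
S = H·P̄·Hᵀ + R = [24 7; 7 65]
K = P̄·Hᵀ·S⁻¹ = [184/1511 -415/1511; 566/1511 218/1511]
x' − x̄ = [2905/1511, -1526/1511] = K·y
y = (KᵀK)⁻¹·Kᵀ·(x' − x̄) = [0, -7]
z = y + H·x̄ = [0, -7] + [1, 4] = [1, -3]

z = [1, -3]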